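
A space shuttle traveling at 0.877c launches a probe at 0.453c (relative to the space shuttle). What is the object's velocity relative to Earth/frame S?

u = (u' + v)/(1 + u'v/c²)
Numerator: 0.453 + 0.877 = 1.33
Denominator: 1 + 0.397281 = 1.397281
u = 1.33/1.397281 = 0.9518c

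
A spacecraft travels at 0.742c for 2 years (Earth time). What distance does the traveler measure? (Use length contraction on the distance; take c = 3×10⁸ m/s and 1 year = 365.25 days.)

Earth distance: d = v × t = 0.742c × 2 yr = 1.4049×10¹⁶ m
γ = 1.4916
d' = d/γ = 1.4049×10¹⁶/1.4916 = 9.419×10¹⁵ m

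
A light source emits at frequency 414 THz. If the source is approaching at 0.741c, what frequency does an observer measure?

β = v/c = 0.741
(1+β)/(1-β) = 1.741/0.259 = 6.722
Doppler factor = √(6.722) = 2.5927
f_obs = 414 × 2.5927 = 1073 THz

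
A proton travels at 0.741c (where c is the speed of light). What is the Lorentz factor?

v/c = 0.741, so (v/c)² = 0.549081
1 - (v/c)² = 0.450919
γ = 1/√(0.450919) = 1.489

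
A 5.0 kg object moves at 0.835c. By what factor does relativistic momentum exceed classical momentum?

p_rel = γmv, p_class = mv
Ratio = γ = 1/√(1 - 0.835²) = 1.817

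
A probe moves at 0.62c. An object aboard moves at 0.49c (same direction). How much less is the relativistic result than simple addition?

Classical: u' + v = 0.49 + 0.62 = 1.11c
Relativistic: u = (0.49 + 0.62)/(1 + 0.3038) = 1.11/1.3038 = 0.8514c
Difference: 1.11 - 0.8514 = 0.2586c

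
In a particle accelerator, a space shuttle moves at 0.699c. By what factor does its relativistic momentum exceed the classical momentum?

p_rel = γmv, p_class = mv
Ratio = γ = 1/√(1 - 0.699²)
= 1/√(0.511399) = 1.398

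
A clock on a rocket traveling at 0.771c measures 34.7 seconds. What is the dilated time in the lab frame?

Proper time Δt₀ = 34.7 seconds
γ = 1/√(1 - 0.771²) = 1.5703
Δt = γΔt₀ = 1.5703 × 34.7 = 54.49 seconds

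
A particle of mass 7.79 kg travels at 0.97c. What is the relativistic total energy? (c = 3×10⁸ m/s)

γ = 1/√(1 - 0.97²) = 4.113
mc² = 7.79 × (3×10⁸)² = 7.011×10¹⁷ J
E = γmc² = 4.113 × 7.011×10¹⁷ = 2.884×10¹⁸ J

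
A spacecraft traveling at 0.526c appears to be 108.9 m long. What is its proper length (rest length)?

Contracted length L = 108.9 m
γ = 1/√(1 - 0.526²) = 1.1758
L₀ = γL = 1.1758 × 108.9 = 128.0 m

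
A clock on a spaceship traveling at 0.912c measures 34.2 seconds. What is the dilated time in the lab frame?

Proper time Δt₀ = 34.2 seconds
γ = 1/√(1 - 0.912²) = 2.438
Δt = γΔt₀ = 2.438 × 34.2 = 83.38 seconds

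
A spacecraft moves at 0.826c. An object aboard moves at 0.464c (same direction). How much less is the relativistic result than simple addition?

Classical: u' + v = 0.464 + 0.826 = 1.29c
Relativistic: u = (0.464 + 0.826)/(1 + 0.383264) = 1.29/1.383264 = 0.9326c
Difference: 1.29 - 0.9326 = 0.3574c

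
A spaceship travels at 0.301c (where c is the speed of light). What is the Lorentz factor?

v/c = 0.301, so (v/c)² = 0.090601
1 - (v/c)² = 0.909399
γ = 1/√(0.909399) = 1.049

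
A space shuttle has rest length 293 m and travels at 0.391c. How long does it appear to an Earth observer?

Proper length L₀ = 293 m
γ = 1/√(1 - 0.391²) = 1.0865
L = L₀/γ = 293/1.0865 = 269.7 m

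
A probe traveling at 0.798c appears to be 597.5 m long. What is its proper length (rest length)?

Contracted length L = 597.5 m
γ = 1/√(1 - 0.798²) = 1.6593
L₀ = γL = 1.6593 × 597.5 = 991.4 m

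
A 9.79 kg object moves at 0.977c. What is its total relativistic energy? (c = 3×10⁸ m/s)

γ = 1/√(1 - 0.977²) = 4.690
mc² = 9.79 × (3×10⁸)² = 8.811×10¹⁷ J
E = γmc² = 4.690 × 8.811×10¹⁷ = 4.132×10¹⁸ J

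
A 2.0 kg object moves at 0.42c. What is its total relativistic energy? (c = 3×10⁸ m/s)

γ = 1/√(1 - 0.42²) = 1.1019
mc² = 2.0 × (3×10⁸)² = 1.800×10¹⁷ J
E = γmc² = 1.1019 × 1.800×10¹⁷ = 1.983×10¹⁷ J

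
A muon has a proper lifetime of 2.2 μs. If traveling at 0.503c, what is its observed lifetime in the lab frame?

Proper lifetime τ₀ = 2.2 μs
γ = 1/√(1 - 0.503²) = 1.157
τ = γτ₀ = 1.157 × 2.2 μs = 2.545 μs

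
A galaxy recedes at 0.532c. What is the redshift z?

β = 0.532
(1+β)/(1-β) = 1.532/0.468 = 3.2735
√(3.2735) = 1.8093
z = 1.8093 - 1 = 0.8093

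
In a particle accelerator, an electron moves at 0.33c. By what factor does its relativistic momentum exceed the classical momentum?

p_rel = γmv, p_class = mv
Ratio = γ = 1/√(1 - 0.33²)
= 1/√(0.8911) = 1.059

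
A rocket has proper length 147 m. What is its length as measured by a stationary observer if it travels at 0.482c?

Proper length L₀ = 147 m
γ = 1/√(1 - 0.482²) = 1.141
L = L₀/γ = 147/1.141 = 128.8 m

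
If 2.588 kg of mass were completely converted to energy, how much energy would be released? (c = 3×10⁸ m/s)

Using E = mc²:
c² = (3×10⁸)² = 9×10¹⁶ m²/s²
E = 2.588 × 9×10¹⁶ = 2.329×10¹⁷ J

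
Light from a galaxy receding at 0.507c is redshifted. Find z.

β = 0.507
(1+β)/(1-β) = 1.507/0.493 = 3.057
√(3.057) = 1.7484
z = 1.7484 - 1 = 0.7484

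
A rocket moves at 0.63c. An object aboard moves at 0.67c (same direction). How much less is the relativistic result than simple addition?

Classical: u' + v = 0.67 + 0.63 = 1.3c
Relativistic: u = (0.67 + 0.63)/(1 + 0.4221) = 1.3/1.4221 = 0.9141c
Difference: 1.3 - 0.9141 = 0.3859c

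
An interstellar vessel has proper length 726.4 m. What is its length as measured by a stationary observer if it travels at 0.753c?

Proper length L₀ = 726.4 m
γ = 1/√(1 - 0.753²) = 1.5197
L = L₀/γ = 726.4/1.5197 = 478.0 m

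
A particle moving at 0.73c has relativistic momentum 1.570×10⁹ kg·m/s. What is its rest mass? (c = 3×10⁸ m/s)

γ = 1/√(1 - 0.73²) = 1.463
v = 0.73 × 3×10⁸ = 2.190×10⁸ m/s
m = p/(γv) = 1.570×10⁹/(1.463 × 2.190×10⁸) = 4.900 kg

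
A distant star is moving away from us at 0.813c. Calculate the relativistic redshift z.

β = 0.813
(1+β)/(1-β) = 1.813/0.187 = 9.695
√(9.695) = 3.114
z = 3.114 - 1 = 2.114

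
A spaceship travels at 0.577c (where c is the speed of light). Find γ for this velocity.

v/c = 0.577, so (v/c)² = 0.332929
1 - (v/c)² = 0.667071
γ = 1/√(0.667071) = 1.224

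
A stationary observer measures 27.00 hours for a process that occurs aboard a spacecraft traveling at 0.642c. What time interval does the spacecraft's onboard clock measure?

Dilated time Δt = 27.00 hours
γ = 1/√(1 - 0.642²) = 1.3043
Δt₀ = Δt/γ = 27.00/1.3043 = 20.70 hours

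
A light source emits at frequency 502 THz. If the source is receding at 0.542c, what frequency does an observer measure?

β = v/c = 0.542
(1-β)/(1+β) = 0.458/1.542 = 0.2970
Doppler factor = √(0.2970) = 0.5450
f_obs = 502 × 0.5450 = 273.6 THz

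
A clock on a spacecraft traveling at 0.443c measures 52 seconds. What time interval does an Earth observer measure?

Proper time Δt₀ = 52 seconds
γ = 1/√(1 - 0.443²) = 1.1154
Δt = γΔt₀ = 1.1154 × 52 = 58.00 seconds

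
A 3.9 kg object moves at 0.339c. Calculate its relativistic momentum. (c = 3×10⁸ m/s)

γ = 1/√(1 - 0.339²) = 1.063
v = 0.339 × 3×10⁸ = 1.017×10⁸ m/s
p = γmv = 1.063 × 3.9 × 1.017×10⁸ = 4.216×10⁸ kg·m/s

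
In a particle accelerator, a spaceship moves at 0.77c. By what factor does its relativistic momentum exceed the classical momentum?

p_rel = γmv, p_class = mv
Ratio = γ = 1/√(1 - 0.77²)
= 1/√(0.4071) = 1.567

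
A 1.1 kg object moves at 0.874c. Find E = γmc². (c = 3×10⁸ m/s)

γ = 1/√(1 - 0.874²) = 2.058
mc² = 1.1 × (3×10⁸)² = 9.900×10¹⁶ J
E = γmc² = 2.058 × 9.900×10¹⁶ = 2.037×10¹⁷ J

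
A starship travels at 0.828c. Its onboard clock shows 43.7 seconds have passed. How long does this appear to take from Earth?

Proper time Δt₀ = 43.7 seconds
γ = 1/√(1 - 0.828²) = 1.7834
Δt = γΔt₀ = 1.7834 × 43.7 = 77.93 seconds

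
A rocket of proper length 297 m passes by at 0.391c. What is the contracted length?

Proper length L₀ = 297 m
γ = 1/√(1 - 0.391²) = 1.0865
L = L₀/γ = 297/1.0865 = 273.4 m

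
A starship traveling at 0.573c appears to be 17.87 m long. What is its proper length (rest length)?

Contracted length L = 17.87 m
γ = 1/√(1 - 0.573²) = 1.220
L₀ = γL = 1.220 × 17.87 = 21.80 m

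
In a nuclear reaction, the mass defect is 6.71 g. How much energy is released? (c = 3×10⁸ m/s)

Convert mass defect: Δm = 6.71 g = 0.00671 kg
E = Δm·c² = 0.00671 × (3×10⁸)²
= 0.00671 × 9×10¹⁶ = 6.039×10¹⁴ J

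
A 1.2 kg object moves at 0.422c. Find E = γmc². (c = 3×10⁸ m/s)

γ = 1/√(1 - 0.422²) = 1.103
mc² = 1.2 × (3×10⁸)² = 1.080×10¹⁷ J
E = γmc² = 1.103 × 1.080×10¹⁷ = 1.191×10¹⁷ J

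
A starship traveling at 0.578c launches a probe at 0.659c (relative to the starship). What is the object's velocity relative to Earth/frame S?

u = (u' + v)/(1 + u'v/c²)
Numerator: 0.659 + 0.578 = 1.237
Denominator: 1 + 0.380902 = 1.380902
u = 1.237/1.380902 = 0.8958c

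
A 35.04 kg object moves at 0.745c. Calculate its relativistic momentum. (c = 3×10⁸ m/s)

γ = 1/√(1 - 0.745²) = 1.499
v = 0.745 × 3×10⁸ = 2.235×10⁸ m/s
p = γmv = 1.499 × 35.04 × 2.235×10⁸ = 1.174×10¹⁰ kg·m/s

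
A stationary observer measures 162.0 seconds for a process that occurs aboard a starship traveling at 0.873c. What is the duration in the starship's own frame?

Dilated time Δt = 162.0 seconds
γ = 1/√(1 - 0.873²) = 2.0504
Δt₀ = Δt/γ = 162.0/2.0504 = 79.01 seconds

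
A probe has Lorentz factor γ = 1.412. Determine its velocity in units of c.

From γ = 1/√(1 - v²/c²):
1/γ² = 1/1.412² = 0.5016
v²/c² = 1 - 0.5016 = 0.4984
v/c = √(0.4984) = 0.7060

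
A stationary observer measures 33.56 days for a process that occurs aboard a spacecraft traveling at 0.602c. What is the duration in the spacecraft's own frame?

Dilated time Δt = 33.56 days
γ = 1/√(1 - 0.602²) = 1.2524
Δt₀ = Δt/γ = 33.56/1.2524 = 26.80 days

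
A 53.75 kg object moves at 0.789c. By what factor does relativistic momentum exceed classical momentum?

p_rel = γmv, p_class = mv
Ratio = γ = 1/√(1 - 0.789²) = 1.628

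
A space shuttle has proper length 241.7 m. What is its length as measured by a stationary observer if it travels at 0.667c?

Proper length L₀ = 241.7 m
γ = 1/√(1 - 0.667²) = 1.342
L = L₀/γ = 241.7/1.342 = 180.1 m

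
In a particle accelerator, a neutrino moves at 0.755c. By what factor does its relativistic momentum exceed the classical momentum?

p_rel = γmv, p_class = mv
Ratio = γ = 1/√(1 - 0.755²)
= 1/√(0.429975) = 1.525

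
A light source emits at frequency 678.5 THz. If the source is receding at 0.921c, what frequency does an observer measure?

β = v/c = 0.921
(1-β)/(1+β) = 0.079/1.921 = 0.04112
Doppler factor = √(0.04112) = 0.2028
f_obs = 678.5 × 0.2028 = 137.6 THz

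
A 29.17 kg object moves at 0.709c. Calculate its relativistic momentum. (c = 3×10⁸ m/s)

γ = 1/√(1 - 0.709²) = 1.418
v = 0.709 × 3×10⁸ = 2.127×10⁸ m/s
p = γmv = 1.418 × 29.17 × 2.127×10⁸ = 8.798×10⁹ kg·m/s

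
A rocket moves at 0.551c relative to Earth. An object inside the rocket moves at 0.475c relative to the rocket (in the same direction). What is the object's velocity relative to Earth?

u = (u' + v)/(1 + u'v/c²)
Numerator: 0.475 + 0.551 = 1.026
Denominator: 1 + 0.261725 = 1.261725
u = 1.026/1.261725 = 0.8132c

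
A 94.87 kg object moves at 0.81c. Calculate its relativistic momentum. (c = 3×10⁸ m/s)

γ = 1/√(1 - 0.81²) = 1.705
v = 0.81 × 3×10⁸ = 2.430×10⁸ m/s
p = γmv = 1.705 × 94.87 × 2.430×10⁸ = 3.931×10¹⁰ kg·m/s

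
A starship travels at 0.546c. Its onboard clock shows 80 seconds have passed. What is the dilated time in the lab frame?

Proper time Δt₀ = 80 seconds
γ = 1/√(1 - 0.546²) = 1.1936
Δt = γΔt₀ = 1.1936 × 80 = 95.49 seconds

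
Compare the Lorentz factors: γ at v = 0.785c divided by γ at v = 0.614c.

γ₁ = 1/√(1 - 0.785²) = 1.614
γ₂ = 1/√(1 - 0.614²) = 1.267
γ₁/γ₂ = 1.614/1.267 = 1.274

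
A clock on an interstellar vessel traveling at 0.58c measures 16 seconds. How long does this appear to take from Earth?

Proper time Δt₀ = 16 seconds
γ = 1/√(1 - 0.58²) = 1.2276
Δt = γΔt₀ = 1.2276 × 16 = 19.64 seconds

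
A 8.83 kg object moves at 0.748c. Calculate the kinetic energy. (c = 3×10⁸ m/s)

γ = 1/√(1 - 0.748²) = 1.5067
γ - 1 = 0.5067
KE = (γ-1)mc² = 0.5067 × 8.83 × (3×10⁸)² = 4.027×10¹⁷ J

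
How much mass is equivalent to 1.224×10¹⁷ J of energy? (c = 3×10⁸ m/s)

From E = mc², we get m = E/c²
c² = (3×10⁸)² = 9×10¹⁶ m²/s²
m = 1.224×10¹⁷ / 9×10¹⁶ = 1.360 kg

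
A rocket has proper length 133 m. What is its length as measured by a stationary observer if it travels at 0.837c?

Proper length L₀ = 133 m
γ = 1/√(1 - 0.837²) = 1.8275
L = L₀/γ = 133/1.8275 = 72.78 m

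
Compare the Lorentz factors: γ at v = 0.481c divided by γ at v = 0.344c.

γ₁ = 1/√(1 - 0.481²) = 1.141
γ₂ = 1/√(1 - 0.344²) = 1.065
γ₁/γ₂ = 1.141/1.065 = 1.071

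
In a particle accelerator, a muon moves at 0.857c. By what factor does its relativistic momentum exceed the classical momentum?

p_rel = γmv, p_class = mv
Ratio = γ = 1/√(1 - 0.857²)
= 1/√(0.265551) = 1.941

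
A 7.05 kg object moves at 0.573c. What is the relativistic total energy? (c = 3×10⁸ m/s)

γ = 1/√(1 - 0.573²) = 1.2202
mc² = 7.05 × (3×10⁸)² = 6.345×10¹⁷ J
E = γmc² = 1.2202 × 6.345×10¹⁷ = 7.742×10¹⁷ J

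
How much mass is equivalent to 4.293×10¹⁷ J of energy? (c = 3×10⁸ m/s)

From E = mc², we get m = E/c²
c² = (3×10⁸)² = 9×10¹⁶ m²/s²
m = 4.293×10¹⁷ / 9×10¹⁶ = 4.770 kg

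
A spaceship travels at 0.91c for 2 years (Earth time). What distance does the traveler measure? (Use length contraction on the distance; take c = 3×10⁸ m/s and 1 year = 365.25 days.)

Earth distance: d = v × t = 0.91c × 2 yr = 1.7230×10¹⁶ m
γ = 2.4119
d' = d/γ = 1.7230×10¹⁶/2.4119 = 7.144×10¹⁵ m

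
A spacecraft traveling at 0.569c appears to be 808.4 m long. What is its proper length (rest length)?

Contracted length L = 808.4 m
γ = 1/√(1 - 0.569²) = 1.21605
L₀ = γL = 1.21605 × 808.4 = 983.1 m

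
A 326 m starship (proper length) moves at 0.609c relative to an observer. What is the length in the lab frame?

Proper length L₀ = 326 m
γ = 1/√(1 - 0.609²) = 1.2608
L = L₀/γ = 326/1.2608 = 258.6 m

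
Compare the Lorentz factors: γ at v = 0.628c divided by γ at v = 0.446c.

γ₁ = 1/√(1 - 0.628²) = 1.285
γ₂ = 1/√(1 - 0.446²) = 1.117
γ₁/γ₂ = 1.285/1.117 = 1.150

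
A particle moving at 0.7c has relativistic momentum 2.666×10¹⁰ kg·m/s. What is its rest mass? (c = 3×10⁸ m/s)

γ = 1/√(1 - 0.7²) = 1.4003
v = 0.7 × 3×10⁸ = 2.100×10⁸ m/s
m = p/(γv) = 2.666×10¹⁰/(1.4003 × 2.100×10⁸) = 90.66 kg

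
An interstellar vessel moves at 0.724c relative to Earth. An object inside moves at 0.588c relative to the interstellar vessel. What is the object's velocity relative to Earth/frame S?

u = (u' + v)/(1 + u'v/c²)
Numerator: 0.588 + 0.724 = 1.312
Denominator: 1 + 0.425712 = 1.425712
u = 1.312/1.425712 = 0.9202c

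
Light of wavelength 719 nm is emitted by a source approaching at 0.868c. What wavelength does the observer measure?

β = 0.868
Wavelength Doppler factor = √(0.132/1.868) = √(0.07066) = 0.2658
λ_obs = 719 × 0.2658 = 191.1 nm (blueshift)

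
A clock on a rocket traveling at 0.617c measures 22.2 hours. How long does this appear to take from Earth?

Proper time Δt₀ = 22.2 hours
γ = 1/√(1 - 0.617²) = 1.2707
Δt = γΔt₀ = 1.2707 × 22.2 = 28.21 hours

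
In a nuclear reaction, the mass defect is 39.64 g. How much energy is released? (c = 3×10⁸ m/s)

Convert mass defect: Δm = 39.64 g = 0.03964 kg
E = Δm·c² = 0.03964 × (3×10⁸)²
= 0.03964 × 9×10¹⁶ = 3.568×10¹⁵ J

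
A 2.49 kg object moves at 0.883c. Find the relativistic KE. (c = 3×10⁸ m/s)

γ = 1/√(1 - 0.883²) = 2.1305
γ - 1 = 1.1305
KE = (γ-1)mc² = 1.1305 × 2.49 × (3×10⁸)² = 2.533×10¹⁷ J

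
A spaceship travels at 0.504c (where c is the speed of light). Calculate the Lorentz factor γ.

v/c = 0.504, so (v/c)² = 0.254016
1 - (v/c)² = 0.745984
γ = 1/√(0.745984) = 1.158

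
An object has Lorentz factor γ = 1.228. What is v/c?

From γ = 1/√(1 - v²/c²):
1/γ² = 1/1.228² = 0.6631
v²/c² = 1 - 0.6631 = 0.3369
v/c = √(0.3369) = 0.5804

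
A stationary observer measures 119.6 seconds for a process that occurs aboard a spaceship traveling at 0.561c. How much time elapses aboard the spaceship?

Dilated time Δt = 119.6 seconds
γ = 1/√(1 - 0.561²) = 1.208
Δt₀ = Δt/γ = 119.6/1.208 = 99.01 seconds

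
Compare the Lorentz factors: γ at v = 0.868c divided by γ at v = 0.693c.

γ₁ = 1/√(1 - 0.868²) = 2.014
γ₂ = 1/√(1 - 0.693²) = 1.387
γ₁/γ₂ = 2.014/1.387 = 1.452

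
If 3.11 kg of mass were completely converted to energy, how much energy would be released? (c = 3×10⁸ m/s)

Using E = mc²:
c² = (3×10⁸)² = 9×10¹⁶ m²/s²
E = 3.11 × 9×10¹⁶ = 2.799×10¹⁷ J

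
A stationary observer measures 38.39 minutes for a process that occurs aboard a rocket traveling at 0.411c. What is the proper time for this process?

Dilated time Δt = 38.39 minutes
γ = 1/√(1 - 0.411²) = 1.097
Δt₀ = Δt/γ = 38.39/1.097 = 35.00 minutes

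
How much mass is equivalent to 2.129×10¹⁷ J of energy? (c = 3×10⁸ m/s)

From E = mc², we get m = E/c²
c² = (3×10⁸)² = 9×10¹⁶ m²/s²
m = 2.129×10¹⁷ / 9×10¹⁶ = 2.366 kg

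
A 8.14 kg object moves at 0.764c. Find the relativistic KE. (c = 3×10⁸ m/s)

γ = 1/√(1 - 0.764²) = 1.54987
γ - 1 = 0.54987
KE = (γ-1)mc² = 0.54987 × 8.14 × (3×10⁸)² = 4.028×10¹⁷ J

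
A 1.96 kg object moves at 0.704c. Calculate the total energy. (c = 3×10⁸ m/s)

γ = 1/√(1 - 0.704²) = 1.408
mc² = 1.96 × (3×10⁸)² = 1.764×10¹⁷ J
E = γmc² = 1.408 × 1.764×10¹⁷ = 2.484×10¹⁷ J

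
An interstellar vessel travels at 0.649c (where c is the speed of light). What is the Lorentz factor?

v/c = 0.649, so (v/c)² = 0.421201
1 - (v/c)² = 0.578799
γ = 1/√(0.578799) = 1.314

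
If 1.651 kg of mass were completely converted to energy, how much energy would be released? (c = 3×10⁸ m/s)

Using E = mc²:
c² = (3×10⁸)² = 9×10¹⁶ m²/s²
E = 1.651 × 9×10¹⁶ = 1.486×10¹⁷ J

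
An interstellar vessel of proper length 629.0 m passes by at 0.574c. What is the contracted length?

Proper length L₀ = 629.0 m
γ = 1/√(1 - 0.574²) = 1.2212
L = L₀/γ = 629.0/1.2212 = 515.1 m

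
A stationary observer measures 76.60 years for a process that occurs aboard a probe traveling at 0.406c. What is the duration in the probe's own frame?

Dilated time Δt = 76.60 years
γ = 1/√(1 - 0.406²) = 1.09424
Δt₀ = Δt/γ = 76.60/1.09424 = 70.00 years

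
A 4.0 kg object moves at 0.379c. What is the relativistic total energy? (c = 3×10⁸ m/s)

γ = 1/√(1 - 0.379²) = 1.0806
mc² = 4.0 × (3×10⁸)² = 3.600×10¹⁷ J
E = γmc² = 1.0806 × 3.600×10¹⁷ = 3.890×10¹⁷ J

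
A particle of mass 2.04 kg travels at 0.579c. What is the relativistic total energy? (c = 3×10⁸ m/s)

γ = 1/√(1 - 0.579²) = 1.2265
mc² = 2.04 × (3×10⁸)² = 1.836×10¹⁷ J
E = γmc² = 1.2265 × 1.836×10¹⁷ = 2.252×10¹⁷ J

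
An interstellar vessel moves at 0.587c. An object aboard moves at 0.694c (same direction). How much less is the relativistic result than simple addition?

Classical: u' + v = 0.694 + 0.587 = 1.281c
Relativistic: u = (0.694 + 0.587)/(1 + 0.407378) = 1.281/1.407378 = 0.9102c
Difference: 1.281 - 0.9102 = 0.3708c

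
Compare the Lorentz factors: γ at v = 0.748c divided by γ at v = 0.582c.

γ₁ = 1/√(1 - 0.748²) = 1.507
γ₂ = 1/√(1 - 0.582²) = 1.230
γ₁/γ₂ = 1.507/1.230 = 1.225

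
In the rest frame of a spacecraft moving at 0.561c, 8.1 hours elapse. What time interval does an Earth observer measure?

Proper time Δt₀ = 8.1 hours
γ = 1/√(1 - 0.561²) = 1.208
Δt = γΔt₀ = 1.208 × 8.1 = 9.785 hours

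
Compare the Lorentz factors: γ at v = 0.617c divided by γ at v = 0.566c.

γ₁ = 1/√(1 - 0.617²) = 1.271
γ₂ = 1/√(1 - 0.566²) = 1.213
γ₁/γ₂ = 1.271/1.213 = 1.048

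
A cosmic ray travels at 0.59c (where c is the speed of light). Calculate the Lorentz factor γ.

v/c = 0.59, so (v/c)² = 0.3481
1 - (v/c)² = 0.6519
γ = 1/√(0.6519) = 1.239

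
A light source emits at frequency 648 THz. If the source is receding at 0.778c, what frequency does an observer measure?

β = v/c = 0.778
(1-β)/(1+β) = 0.222/1.778 = 0.1249
Doppler factor = √(0.1249) = 0.3534
f_obs = 648 × 0.3534 = 229.0 THz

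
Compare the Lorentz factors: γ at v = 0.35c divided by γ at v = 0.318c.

γ₁ = 1/√(1 - 0.35²) = 1.068
γ₂ = 1/√(1 - 0.318²) = 1.055
γ₁/γ₂ = 1.068/1.055 = 1.012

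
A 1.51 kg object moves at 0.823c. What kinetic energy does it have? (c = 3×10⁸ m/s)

γ = 1/√(1 - 0.823²) = 1.7604
γ - 1 = 0.7604
KE = (γ-1)mc² = 0.7604 × 1.51 × (3×10⁸)² = 1.033×10¹⁷ J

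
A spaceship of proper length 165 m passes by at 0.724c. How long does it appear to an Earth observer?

Proper length L₀ = 165 m
γ = 1/√(1 - 0.724²) = 1.450
L = L₀/γ = 165/1.450 = 113.8 m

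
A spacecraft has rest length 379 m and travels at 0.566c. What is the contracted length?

Proper length L₀ = 379 m
γ = 1/√(1 - 0.566²) = 1.213
L = L₀/γ = 379/1.213 = 312.4 m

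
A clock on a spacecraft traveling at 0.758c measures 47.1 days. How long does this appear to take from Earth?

Proper time Δt₀ = 47.1 days
γ = 1/√(1 - 0.758²) = 1.5331
Δt = γΔt₀ = 1.5331 × 47.1 = 72.21 days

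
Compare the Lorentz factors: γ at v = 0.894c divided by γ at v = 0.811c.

γ₁ = 1/√(1 - 0.894²) = 2.232
γ₂ = 1/√(1 - 0.811²) = 1.709
γ₁/γ₂ = 2.232/1.709 = 1.306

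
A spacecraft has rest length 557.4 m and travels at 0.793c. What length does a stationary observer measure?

Proper length L₀ = 557.4 m
γ = 1/√(1 - 0.793²) = 1.6414
L = L₀/γ = 557.4/1.6414 = 339.6 m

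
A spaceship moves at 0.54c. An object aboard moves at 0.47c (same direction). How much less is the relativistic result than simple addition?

Classical: u' + v = 0.47 + 0.54 = 1.01c
Relativistic: u = (0.47 + 0.54)/(1 + 0.2538) = 1.01/1.2538 = 0.8056c
Difference: 1.01 - 0.8056 = 0.2044c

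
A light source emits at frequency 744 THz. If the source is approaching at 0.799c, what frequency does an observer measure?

β = v/c = 0.799
(1+β)/(1-β) = 1.799/0.201 = 8.950
Doppler factor = √(8.950) = 2.992
f_obs = 744 × 2.992 = 2226 THz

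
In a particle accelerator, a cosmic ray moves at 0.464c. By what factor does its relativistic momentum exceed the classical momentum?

p_rel = γmv, p_class = mv
Ratio = γ = 1/√(1 - 0.464²)
= 1/√(0.784704) = 1.129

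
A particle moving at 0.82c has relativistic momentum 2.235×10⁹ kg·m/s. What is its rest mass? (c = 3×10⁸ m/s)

γ = 1/√(1 - 0.82²) = 1.7471
v = 0.82 × 3×10⁸ = 2.460×10⁸ m/s
m = p/(γv) = 2.235×10⁹/(1.7471 × 2.460×10⁸) = 5.200 kg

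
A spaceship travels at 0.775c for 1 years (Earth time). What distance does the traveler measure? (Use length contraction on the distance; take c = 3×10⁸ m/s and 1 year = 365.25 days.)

Earth distance: d = v × t = 0.775c × 1 yr = 7.3371×10¹⁵ m
γ = 1.5824
d' = d/γ = 7.3371×10¹⁵/1.5824 = 4.637×10¹⁵ m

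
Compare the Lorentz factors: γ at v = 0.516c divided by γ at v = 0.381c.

γ₁ = 1/√(1 - 0.516²) = 1.167
γ₂ = 1/√(1 - 0.381²) = 1.082
γ₁/γ₂ = 1.167/1.082 = 1.079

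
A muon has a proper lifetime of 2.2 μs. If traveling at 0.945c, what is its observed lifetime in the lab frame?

Proper lifetime τ₀ = 2.2 μs
γ = 1/√(1 - 0.945²) = 3.0574
τ = γτ₀ = 3.0574 × 2.2 μs = 6.726 μs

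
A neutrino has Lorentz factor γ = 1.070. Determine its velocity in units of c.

From γ = 1/√(1 - v²/c²):
1/γ² = 1/1.070² = 0.8734
v²/c² = 1 - 0.8734 = 0.1266
v/c = √(0.1266) = 0.3558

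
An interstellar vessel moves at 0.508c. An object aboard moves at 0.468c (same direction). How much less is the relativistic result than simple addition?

Classical: u' + v = 0.468 + 0.508 = 0.976c
Relativistic: u = (0.468 + 0.508)/(1 + 0.237744) = 0.976/1.237744 = 0.7885c
Difference: 0.976 - 0.7885 = 0.1875c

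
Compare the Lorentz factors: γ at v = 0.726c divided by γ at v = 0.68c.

γ₁ = 1/√(1 - 0.726²) = 1.454
γ₂ = 1/√(1 - 0.68²) = 1.364
γ₁/γ₂ = 1.454/1.364 = 1.066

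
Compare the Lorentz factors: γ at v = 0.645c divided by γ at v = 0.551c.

γ₁ = 1/√(1 - 0.645²) = 1.3086
γ₂ = 1/√(1 - 0.551²) = 1.1983
γ₁/γ₂ = 1.3086/1.1983 = 1.092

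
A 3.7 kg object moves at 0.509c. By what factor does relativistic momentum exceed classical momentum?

p_rel = γmv, p_class = mv
Ratio = γ = 1/√(1 - 0.509²) = 1.162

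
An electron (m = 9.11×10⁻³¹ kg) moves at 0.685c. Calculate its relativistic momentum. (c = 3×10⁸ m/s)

γ = 1/√(1 - 0.685²) = 1.373
v = 0.685 × 3×10⁸ = 2.055×10⁸ m/s
p = γmv = 1.373 × 9.11×10⁻³¹ × 2.055×10⁸ = 2.570×10⁻²² kg·m/s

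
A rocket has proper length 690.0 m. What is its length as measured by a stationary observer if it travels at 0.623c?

Proper length L₀ = 690.0 m
γ = 1/√(1 - 0.623²) = 1.2784
L = L₀/γ = 690.0/1.2784 = 539.7 m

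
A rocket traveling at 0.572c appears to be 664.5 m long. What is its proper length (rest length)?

Contracted length L = 664.5 m
γ = 1/√(1 - 0.572²) = 1.2191
L₀ = γL = 1.2191 × 664.5 = 810.1 m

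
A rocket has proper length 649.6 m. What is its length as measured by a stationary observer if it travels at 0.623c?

Proper length L₀ = 649.6 m
γ = 1/√(1 - 0.623²) = 1.2784
L = L₀/γ = 649.6/1.2784 = 508.1 m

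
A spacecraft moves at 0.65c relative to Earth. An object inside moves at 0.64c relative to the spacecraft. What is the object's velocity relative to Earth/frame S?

u = (u' + v)/(1 + u'v/c²)
Numerator: 0.64 + 0.65 = 1.29
Denominator: 1 + 0.416 = 1.416
u = 1.29/1.416 = 0.9110c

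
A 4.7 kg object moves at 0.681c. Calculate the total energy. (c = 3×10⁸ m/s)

γ = 1/√(1 - 0.681²) = 1.3656
mc² = 4.7 × (3×10⁸)² = 4.230×10¹⁷ J
E = γmc² = 1.3656 × 4.230×10¹⁷ = 5.776×10¹⁷ J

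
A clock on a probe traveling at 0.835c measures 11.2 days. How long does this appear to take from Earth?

Proper time Δt₀ = 11.2 days
γ = 1/√(1 - 0.835²) = 1.817
Δt = γΔt₀ = 1.817 × 11.2 = 20.35 days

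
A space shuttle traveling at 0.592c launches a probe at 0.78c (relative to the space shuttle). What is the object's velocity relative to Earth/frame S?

u = (u' + v)/(1 + u'v/c²)
Numerator: 0.78 + 0.592 = 1.372
Denominator: 1 + 0.46176 = 1.46176
u = 1.372/1.46176 = 0.9386c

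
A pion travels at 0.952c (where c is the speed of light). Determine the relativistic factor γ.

v/c = 0.952, so (v/c)² = 0.906304
1 - (v/c)² = 0.093696
γ = 1/√(0.093696) = 3.267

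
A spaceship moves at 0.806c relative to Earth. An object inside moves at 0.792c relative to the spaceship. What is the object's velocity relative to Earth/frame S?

u = (u' + v)/(1 + u'v/c²)
Numerator: 0.792 + 0.806 = 1.598
Denominator: 1 + 0.638352 = 1.638352
u = 1.598/1.638352 = 0.9754c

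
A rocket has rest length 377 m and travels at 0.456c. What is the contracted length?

Proper length L₀ = 377 m
γ = 1/√(1 - 0.456²) = 1.1236
L = L₀/γ = 377/1.1236 = 335.5 m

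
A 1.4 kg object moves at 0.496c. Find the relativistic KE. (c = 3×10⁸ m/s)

γ = 1/√(1 - 0.496²) = 1.15165
γ - 1 = 0.15165
KE = (γ-1)mc² = 0.15165 × 1.4 × (3×10⁸)² = 1.911×10¹⁶ J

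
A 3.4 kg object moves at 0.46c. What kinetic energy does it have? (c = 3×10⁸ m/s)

γ = 1/√(1 - 0.46²) = 1.12623
γ - 1 = 0.12623
KE = (γ-1)mc² = 0.12623 × 3.4 × (3×10⁸)² = 3.863×10¹⁶ J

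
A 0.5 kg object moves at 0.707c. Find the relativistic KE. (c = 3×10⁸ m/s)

γ = 1/√(1 - 0.707²) = 1.414
γ - 1 = 0.4140
KE = (γ-1)mc² = 0.4140 × 0.5 × (3×10⁸)² = 1.863×10¹⁶ J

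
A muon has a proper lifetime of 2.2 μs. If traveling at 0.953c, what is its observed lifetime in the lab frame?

Proper lifetime τ₀ = 2.2 μs
γ = 1/√(1 - 0.953²) = 3.30065
τ = γτ₀ = 3.30065 × 2.2 μs = 7.261 μs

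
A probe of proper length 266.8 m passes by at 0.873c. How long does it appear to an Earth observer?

Proper length L₀ = 266.8 m
γ = 1/√(1 - 0.873²) = 2.050
L = L₀/γ = 266.8/2.050 = 130.1 m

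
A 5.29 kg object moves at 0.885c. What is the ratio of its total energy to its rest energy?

E = γmc², E₀ = mc²
E/E₀ = γ = 1/√(1 - 0.885²) = 2.148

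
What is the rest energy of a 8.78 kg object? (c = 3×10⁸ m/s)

c² = (3×10⁸)² = 9.000×10¹⁶ m²/s²
E₀ = mc² = 8.78 × 9.000×10¹⁶ = 7.902×10¹⁷ J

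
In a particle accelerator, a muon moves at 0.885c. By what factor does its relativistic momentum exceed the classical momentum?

p_rel = γmv, p_class = mv
Ratio = γ = 1/√(1 - 0.885²)
= 1/√(0.216775) = 2.148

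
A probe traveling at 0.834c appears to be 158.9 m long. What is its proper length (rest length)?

Contracted length L = 158.9 m
γ = 1/√(1 - 0.834²) = 1.8124
L₀ = γL = 1.8124 × 158.9 = 288.0 m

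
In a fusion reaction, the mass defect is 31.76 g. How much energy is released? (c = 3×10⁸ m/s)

Convert mass defect: Δm = 31.76 g = 0.03176 kg
E = Δm·c² = 0.03176 × (3×10⁸)²
= 0.03176 × 9×10¹⁶ = 2.858×10¹⁵ J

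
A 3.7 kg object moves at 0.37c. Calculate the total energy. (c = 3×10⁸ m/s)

γ = 1/√(1 - 0.37²) = 1.0764
mc² = 3.7 × (3×10⁸)² = 3.330×10¹⁷ J
E = γmc² = 1.0764 × 3.330×10¹⁷ = 3.584×10¹⁷ J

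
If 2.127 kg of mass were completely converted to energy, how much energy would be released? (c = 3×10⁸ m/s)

Using E = mc²:
c² = (3×10⁸)² = 9×10¹⁶ m²/s²
E = 2.127 × 9×10¹⁶ = 1.914×10¹⁷ J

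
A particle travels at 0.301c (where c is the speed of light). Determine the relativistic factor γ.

v/c = 0.301, so (v/c)² = 0.090601
1 - (v/c)² = 0.909399
γ = 1/√(0.909399) = 1.049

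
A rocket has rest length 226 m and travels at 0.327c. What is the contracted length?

Proper length L₀ = 226 m
γ = 1/√(1 - 0.327²) = 1.058
L = L₀/γ = 226/1.058 = 213.6 m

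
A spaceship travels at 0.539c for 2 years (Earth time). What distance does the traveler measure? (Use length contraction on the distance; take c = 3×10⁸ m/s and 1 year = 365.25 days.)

Earth distance: d = v × t = 0.539c × 2 yr = 1.02057×10¹⁶ m
γ = 1.18722
d' = d/γ = 1.02057×10¹⁶/1.18722 = 8.596×10¹⁵ m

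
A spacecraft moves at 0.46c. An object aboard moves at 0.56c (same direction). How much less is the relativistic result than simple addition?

Classical: u' + v = 0.56 + 0.46 = 1.02c
Relativistic: u = (0.56 + 0.46)/(1 + 0.2576) = 1.02/1.2576 = 0.8111c
Difference: 1.02 - 0.8111 = 0.2089c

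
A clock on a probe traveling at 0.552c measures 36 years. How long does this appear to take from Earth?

Proper time Δt₀ = 36 years
γ = 1/√(1 - 0.552²) = 1.1993
Δt = γΔt₀ = 1.1993 × 36 = 43.17 years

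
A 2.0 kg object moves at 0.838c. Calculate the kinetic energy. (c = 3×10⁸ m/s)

γ = 1/√(1 - 0.838²) = 1.8326
γ - 1 = 0.8326
KE = (γ-1)mc² = 0.8326 × 2.0 × (3×10⁸)² = 1.499×10¹⁷ J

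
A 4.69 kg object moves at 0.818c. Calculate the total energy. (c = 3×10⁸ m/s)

γ = 1/√(1 - 0.818²) = 1.7385
mc² = 4.69 × (3×10⁸)² = 4.221×10¹⁷ J
E = γmc² = 1.7385 × 4.221×10¹⁷ = 7.338×10¹⁷ J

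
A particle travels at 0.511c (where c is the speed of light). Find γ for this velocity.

v/c = 0.511, so (v/c)² = 0.261121
1 - (v/c)² = 0.738879
γ = 1/√(0.738879) = 1.163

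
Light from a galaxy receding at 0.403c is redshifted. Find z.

β = 0.403
(1+β)/(1-β) = 1.403/0.597 = 2.350
√(2.350) = 1.533
z = 1.533 - 1 = 0.5330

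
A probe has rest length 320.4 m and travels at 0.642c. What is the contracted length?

Proper length L₀ = 320.4 m
γ = 1/√(1 - 0.642²) = 1.304
L = L₀/γ = 320.4/1.304 = 245.7 m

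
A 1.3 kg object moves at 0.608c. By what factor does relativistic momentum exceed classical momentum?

p_rel = γmv, p_class = mv
Ratio = γ = 1/√(1 - 0.608²) = 1.260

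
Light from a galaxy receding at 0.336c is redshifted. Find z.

β = 0.336
(1+β)/(1-β) = 1.336/0.664 = 2.01205
√(2.01205) = 1.4185
z = 1.4185 - 1 = 0.4185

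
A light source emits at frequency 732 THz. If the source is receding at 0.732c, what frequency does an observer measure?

β = v/c = 0.732
(1-β)/(1+β) = 0.268/1.732 = 0.15473
Doppler factor = √(0.15473) = 0.39336
f_obs = 732 × 0.39336 = 287.9 THz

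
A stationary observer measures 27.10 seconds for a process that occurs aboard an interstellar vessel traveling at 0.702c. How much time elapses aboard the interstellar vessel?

Dilated time Δt = 27.10 seconds
γ = 1/√(1 - 0.702²) = 1.404
Δt₀ = Δt/γ = 27.10/1.404 = 19.30 seconds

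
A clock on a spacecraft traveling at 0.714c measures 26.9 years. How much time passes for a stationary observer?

Proper time Δt₀ = 26.9 years
γ = 1/√(1 - 0.714²) = 1.4283
Δt = γΔt₀ = 1.4283 × 26.9 = 38.42 years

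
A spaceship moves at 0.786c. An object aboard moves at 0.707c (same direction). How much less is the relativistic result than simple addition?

Classical: u' + v = 0.707 + 0.786 = 1.493c
Relativistic: u = (0.707 + 0.786)/(1 + 0.555702) = 1.493/1.555702 = 0.9597c
Difference: 1.493 - 0.9597 = 0.5333c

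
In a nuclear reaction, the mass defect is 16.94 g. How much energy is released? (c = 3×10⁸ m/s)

Convert mass defect: Δm = 16.94 g = 0.01694 kg
E = Δm·c² = 0.01694 × (3×10⁸)²
= 0.01694 × 9×10¹⁶ = 1.525×10¹⁵ J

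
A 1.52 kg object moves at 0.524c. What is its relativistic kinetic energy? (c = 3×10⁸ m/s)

γ = 1/√(1 - 0.524²) = 1.1741
γ - 1 = 0.1741
KE = (γ-1)mc² = 0.1741 × 1.52 × (3×10⁸)² = 2.382×10¹⁶ J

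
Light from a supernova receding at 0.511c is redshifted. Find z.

β = 0.511
(1+β)/(1-β) = 1.511/0.489 = 3.090
√(3.090) = 1.7578
z = 1.7578 - 1 = 0.7578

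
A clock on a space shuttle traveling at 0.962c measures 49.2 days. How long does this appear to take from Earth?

Proper time Δt₀ = 49.2 days
γ = 1/√(1 - 0.962²) = 3.662
Δt = γΔt₀ = 3.662 × 49.2 = 180.2 days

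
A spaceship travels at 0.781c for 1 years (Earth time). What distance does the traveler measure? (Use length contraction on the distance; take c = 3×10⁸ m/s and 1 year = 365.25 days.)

Earth distance: d = v × t = 0.781c × 1 yr = 7.394×10¹⁵ m
γ = 1.601
d' = d/γ = 7.394×10¹⁵/1.601 = 4.618×10¹⁵ m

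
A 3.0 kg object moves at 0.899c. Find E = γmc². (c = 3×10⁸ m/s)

γ = 1/√(1 - 0.899²) = 2.2834
mc² = 3.0 × (3×10⁸)² = 2.700×10¹⁷ J
E = γmc² = 2.2834 × 2.700×10¹⁷ = 6.165×10¹⁷ J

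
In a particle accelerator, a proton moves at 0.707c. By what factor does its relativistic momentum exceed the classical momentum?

p_rel = γmv, p_class = mv
Ratio = γ = 1/√(1 - 0.707²)
= 1/√(0.500151) = 1.414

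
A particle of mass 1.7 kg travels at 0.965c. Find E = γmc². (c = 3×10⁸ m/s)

γ = 1/√(1 - 0.965²) = 3.813
mc² = 1.7 × (3×10⁸)² = 1.530×10¹⁷ J
E = γmc² = 3.813 × 1.530×10¹⁷ = 5.834×10¹⁷ J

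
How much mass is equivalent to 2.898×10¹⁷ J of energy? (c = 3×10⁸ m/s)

From E = mc², we get m = E/c²
c² = (3×10⁸)² = 9×10¹⁶ m²/s²
m = 2.898×10¹⁷ / 9×10¹⁶ = 3.220 kg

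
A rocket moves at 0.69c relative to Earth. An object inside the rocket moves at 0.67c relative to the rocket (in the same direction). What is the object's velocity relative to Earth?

u = (u' + v)/(1 + u'v/c²)
Numerator: 0.67 + 0.69 = 1.36
Denominator: 1 + 0.4623 = 1.4623
u = 1.36/1.4623 = 0.9300c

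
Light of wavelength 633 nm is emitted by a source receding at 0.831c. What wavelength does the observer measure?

β = 0.831
Wavelength Doppler factor = √(1.831/0.169) = √(10.834) = 3.292
λ_obs = 633 × 3.292 = 2084 nm (redshift)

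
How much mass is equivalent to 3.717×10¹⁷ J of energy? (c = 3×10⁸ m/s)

From E = mc², we get m = E/c²
c² = (3×10⁸)² = 9×10¹⁶ m²/s²
m = 3.717×10¹⁷ / 9×10¹⁶ = 4.130 kg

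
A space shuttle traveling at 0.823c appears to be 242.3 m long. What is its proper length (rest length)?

Contracted length L = 242.3 m
γ = 1/√(1 - 0.823²) = 1.76044
L₀ = γL = 1.76044 × 242.3 = 426.6 m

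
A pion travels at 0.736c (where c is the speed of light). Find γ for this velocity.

v/c = 0.736, so (v/c)² = 0.541696
1 - (v/c)² = 0.458304
γ = 1/√(0.458304) = 1.477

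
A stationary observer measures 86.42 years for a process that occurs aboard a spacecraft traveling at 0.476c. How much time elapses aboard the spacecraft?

Dilated time Δt = 86.42 years
γ = 1/√(1 - 0.476²) = 1.1371
Δt₀ = Δt/γ = 86.42/1.1371 = 76.00 years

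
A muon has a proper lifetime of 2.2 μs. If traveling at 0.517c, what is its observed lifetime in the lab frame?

Proper lifetime τ₀ = 2.2 μs
γ = 1/√(1 - 0.517²) = 1.168
τ = γτ₀ = 1.168 × 2.2 μs = 2.570 μs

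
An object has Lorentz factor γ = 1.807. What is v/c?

From γ = 1/√(1 - v²/c²):
1/γ² = 1/1.807² = 0.3063
v²/c² = 1 - 0.3063 = 0.6937
v/c = √(0.6937) = 0.8329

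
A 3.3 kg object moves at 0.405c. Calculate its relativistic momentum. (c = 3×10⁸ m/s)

γ = 1/√(1 - 0.405²) = 1.0937
v = 0.405 × 3×10⁸ = 1.215×10⁸ m/s
p = γmv = 1.0937 × 3.3 × 1.215×10⁸ = 4.385×10⁸ kg·m/s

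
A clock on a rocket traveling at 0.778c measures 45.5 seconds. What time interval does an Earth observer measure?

Proper time Δt₀ = 45.5 seconds
γ = 1/√(1 - 0.778²) = 1.5917
Δt = γΔt₀ = 1.5917 × 45.5 = 72.42 seconds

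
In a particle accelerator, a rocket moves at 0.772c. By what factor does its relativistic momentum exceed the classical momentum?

p_rel = γmv, p_class = mv
Ratio = γ = 1/√(1 - 0.772²)
= 1/√(0.404016) = 1.573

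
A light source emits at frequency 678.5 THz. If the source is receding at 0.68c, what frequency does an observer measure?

β = v/c = 0.68
(1-β)/(1+β) = 0.32/1.68 = 0.19048
Doppler factor = √(0.19048) = 0.4364
f_obs = 678.5 × 0.4364 = 296.1 THz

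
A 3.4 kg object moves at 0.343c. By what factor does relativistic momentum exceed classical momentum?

p_rel = γmv, p_class = mv
Ratio = γ = 1/√(1 - 0.343²) = 1.065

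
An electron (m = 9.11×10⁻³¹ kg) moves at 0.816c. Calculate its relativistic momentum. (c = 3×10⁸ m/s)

γ = 1/√(1 - 0.816²) = 1.730
v = 0.816 × 3×10⁸ = 2.448×10⁸ m/s
p = γmv = 1.730 × 9.11×10⁻³¹ × 2.448×10⁸ = 3.858×10⁻²² kg·m/s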